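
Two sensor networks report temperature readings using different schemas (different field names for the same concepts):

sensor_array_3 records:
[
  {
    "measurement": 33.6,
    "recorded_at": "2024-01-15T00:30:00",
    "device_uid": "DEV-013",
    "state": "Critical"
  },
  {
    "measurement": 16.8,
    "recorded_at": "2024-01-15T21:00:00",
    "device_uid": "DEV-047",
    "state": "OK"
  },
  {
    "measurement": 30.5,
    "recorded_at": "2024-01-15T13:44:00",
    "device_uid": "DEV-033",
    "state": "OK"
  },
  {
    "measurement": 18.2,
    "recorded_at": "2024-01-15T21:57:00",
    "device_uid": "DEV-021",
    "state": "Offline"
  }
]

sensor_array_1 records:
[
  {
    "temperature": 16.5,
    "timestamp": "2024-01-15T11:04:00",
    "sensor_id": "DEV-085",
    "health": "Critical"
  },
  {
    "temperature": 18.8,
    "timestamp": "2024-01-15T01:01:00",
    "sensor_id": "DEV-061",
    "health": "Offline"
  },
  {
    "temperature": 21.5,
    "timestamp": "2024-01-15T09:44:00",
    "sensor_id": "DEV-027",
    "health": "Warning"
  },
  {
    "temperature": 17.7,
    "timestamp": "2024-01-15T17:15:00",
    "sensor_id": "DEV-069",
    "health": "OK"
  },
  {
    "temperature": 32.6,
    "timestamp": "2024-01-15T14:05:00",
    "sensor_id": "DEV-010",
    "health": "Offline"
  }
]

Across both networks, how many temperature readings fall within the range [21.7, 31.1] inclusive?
1

Schema mapping: "measurement" (sensor_array_3) = "temperature" (sensor_array_1) = temperature

Readings in [21.7, 31.1] from sensor_array_3: 1
Readings in [21.7, 31.1] from sensor_array_1: 0

Total count: 1 + 0 = 1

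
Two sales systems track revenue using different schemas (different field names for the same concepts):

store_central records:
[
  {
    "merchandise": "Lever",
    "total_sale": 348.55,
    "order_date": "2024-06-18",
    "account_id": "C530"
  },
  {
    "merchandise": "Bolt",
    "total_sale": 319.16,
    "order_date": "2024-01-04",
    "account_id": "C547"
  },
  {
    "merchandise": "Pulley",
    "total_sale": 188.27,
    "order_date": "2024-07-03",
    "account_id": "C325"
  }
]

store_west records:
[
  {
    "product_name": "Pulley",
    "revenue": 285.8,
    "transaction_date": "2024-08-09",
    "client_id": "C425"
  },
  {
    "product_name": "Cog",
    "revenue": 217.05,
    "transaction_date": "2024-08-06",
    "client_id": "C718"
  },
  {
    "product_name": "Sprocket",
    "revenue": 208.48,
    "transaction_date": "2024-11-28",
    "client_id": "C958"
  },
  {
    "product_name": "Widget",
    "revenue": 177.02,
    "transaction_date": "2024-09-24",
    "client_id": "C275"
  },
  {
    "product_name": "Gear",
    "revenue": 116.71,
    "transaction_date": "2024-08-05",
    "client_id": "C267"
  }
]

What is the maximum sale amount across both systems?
348.55

Reconcile: "total_sale" (store_central) = "revenue" (store_west) = sale amount

Maximum in store_central: 348.55
Maximum in store_west: 285.8

Overall maximum: max(348.55, 285.8) = 348.55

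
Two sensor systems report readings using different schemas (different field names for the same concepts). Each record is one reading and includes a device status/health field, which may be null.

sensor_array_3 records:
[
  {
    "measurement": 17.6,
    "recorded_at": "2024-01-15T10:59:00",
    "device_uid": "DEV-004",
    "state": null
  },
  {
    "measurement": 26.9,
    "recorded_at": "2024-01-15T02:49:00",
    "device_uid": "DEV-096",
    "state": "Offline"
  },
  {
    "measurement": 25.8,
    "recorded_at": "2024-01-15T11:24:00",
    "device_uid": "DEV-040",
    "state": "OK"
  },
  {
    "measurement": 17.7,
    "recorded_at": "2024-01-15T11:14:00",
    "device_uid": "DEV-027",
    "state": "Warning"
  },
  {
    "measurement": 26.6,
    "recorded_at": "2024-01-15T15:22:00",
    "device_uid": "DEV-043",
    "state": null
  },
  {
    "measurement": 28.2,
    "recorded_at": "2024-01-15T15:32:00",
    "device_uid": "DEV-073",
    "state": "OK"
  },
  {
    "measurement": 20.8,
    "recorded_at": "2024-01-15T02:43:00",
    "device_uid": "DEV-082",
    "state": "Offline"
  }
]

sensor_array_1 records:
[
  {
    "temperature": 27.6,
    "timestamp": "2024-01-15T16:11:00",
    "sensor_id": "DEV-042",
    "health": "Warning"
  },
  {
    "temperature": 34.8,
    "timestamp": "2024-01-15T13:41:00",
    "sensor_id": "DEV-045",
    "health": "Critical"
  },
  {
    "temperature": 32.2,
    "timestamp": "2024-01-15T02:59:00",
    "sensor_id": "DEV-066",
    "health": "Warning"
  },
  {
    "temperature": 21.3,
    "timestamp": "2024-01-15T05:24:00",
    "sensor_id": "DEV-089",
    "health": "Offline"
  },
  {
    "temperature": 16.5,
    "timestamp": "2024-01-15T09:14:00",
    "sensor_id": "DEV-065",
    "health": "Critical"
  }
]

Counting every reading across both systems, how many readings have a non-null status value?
10

Schema mapping: "state" (sensor_array_3) = "health" (sensor_array_1) = status

Non-null in sensor_array_3: 5
Non-null in sensor_array_1: 5

Total non-null: 5 + 5 = 10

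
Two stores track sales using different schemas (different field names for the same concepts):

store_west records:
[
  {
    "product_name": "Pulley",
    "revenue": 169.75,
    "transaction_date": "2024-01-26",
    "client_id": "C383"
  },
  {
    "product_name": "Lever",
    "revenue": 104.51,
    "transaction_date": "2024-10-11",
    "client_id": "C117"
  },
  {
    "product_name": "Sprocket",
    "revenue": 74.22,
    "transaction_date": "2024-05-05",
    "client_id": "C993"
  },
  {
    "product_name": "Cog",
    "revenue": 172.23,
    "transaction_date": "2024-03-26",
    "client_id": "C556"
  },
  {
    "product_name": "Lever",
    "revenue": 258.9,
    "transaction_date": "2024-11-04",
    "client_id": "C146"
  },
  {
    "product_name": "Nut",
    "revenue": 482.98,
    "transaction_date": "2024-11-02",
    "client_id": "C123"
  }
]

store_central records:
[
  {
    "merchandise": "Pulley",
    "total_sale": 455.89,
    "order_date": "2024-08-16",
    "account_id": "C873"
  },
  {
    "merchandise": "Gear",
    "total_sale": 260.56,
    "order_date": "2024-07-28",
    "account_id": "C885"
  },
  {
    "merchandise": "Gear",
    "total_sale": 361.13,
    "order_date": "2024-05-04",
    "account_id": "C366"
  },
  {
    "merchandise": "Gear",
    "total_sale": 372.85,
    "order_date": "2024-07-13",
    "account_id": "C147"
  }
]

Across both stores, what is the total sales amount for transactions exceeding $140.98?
2534.29

Schema mapping: "revenue" (store_west) = "total_sale" (store_central) = sale amount

Sum of sales > $140.98 in store_west: 1083.86
Sum of sales > $140.98 in store_central: 1450.43

Total: 1083.86 + 1450.43 = 2534.29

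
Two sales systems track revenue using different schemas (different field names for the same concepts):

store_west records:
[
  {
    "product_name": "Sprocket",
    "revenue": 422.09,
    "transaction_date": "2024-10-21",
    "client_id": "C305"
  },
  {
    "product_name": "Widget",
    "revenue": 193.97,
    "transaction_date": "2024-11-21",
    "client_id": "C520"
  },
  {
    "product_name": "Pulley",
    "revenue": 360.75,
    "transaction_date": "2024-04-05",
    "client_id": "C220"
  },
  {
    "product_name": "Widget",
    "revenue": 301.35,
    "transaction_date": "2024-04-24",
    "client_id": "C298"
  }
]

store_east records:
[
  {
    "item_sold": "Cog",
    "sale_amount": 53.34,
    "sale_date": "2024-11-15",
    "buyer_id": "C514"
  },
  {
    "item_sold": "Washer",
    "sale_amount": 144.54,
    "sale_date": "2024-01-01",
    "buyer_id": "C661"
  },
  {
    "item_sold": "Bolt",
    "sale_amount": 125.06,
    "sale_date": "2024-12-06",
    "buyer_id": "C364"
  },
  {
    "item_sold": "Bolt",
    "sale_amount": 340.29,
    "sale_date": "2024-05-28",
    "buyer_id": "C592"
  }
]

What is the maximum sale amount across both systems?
422.09

Reconcile: "revenue" (store_west) = "sale_amount" (store_east) = sale amount

Maximum in store_west: 422.09
Maximum in store_east: 340.29

Overall maximum: max(422.09, 340.29) = 422.09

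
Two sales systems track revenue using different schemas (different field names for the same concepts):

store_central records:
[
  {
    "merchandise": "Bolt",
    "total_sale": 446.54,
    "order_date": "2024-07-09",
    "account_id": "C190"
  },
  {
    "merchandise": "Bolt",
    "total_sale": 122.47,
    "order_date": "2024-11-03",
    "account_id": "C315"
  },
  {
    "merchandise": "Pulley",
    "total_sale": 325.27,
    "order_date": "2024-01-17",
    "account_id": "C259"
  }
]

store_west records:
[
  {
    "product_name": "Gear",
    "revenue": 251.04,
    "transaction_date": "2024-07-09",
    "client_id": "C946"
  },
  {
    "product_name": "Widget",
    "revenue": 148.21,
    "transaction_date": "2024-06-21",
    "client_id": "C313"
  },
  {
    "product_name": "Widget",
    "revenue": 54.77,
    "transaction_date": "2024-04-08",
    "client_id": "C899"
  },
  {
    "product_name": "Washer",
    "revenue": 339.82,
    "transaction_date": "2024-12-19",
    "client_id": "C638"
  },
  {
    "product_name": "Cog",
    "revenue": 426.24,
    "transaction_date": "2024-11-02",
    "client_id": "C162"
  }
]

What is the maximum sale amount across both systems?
446.54

Reconcile: "total_sale" (store_central) = "revenue" (store_west) = sale amount

Maximum in store_central: 446.54
Maximum in store_west: 426.24

Overall maximum: max(446.54, 426.24) = 446.54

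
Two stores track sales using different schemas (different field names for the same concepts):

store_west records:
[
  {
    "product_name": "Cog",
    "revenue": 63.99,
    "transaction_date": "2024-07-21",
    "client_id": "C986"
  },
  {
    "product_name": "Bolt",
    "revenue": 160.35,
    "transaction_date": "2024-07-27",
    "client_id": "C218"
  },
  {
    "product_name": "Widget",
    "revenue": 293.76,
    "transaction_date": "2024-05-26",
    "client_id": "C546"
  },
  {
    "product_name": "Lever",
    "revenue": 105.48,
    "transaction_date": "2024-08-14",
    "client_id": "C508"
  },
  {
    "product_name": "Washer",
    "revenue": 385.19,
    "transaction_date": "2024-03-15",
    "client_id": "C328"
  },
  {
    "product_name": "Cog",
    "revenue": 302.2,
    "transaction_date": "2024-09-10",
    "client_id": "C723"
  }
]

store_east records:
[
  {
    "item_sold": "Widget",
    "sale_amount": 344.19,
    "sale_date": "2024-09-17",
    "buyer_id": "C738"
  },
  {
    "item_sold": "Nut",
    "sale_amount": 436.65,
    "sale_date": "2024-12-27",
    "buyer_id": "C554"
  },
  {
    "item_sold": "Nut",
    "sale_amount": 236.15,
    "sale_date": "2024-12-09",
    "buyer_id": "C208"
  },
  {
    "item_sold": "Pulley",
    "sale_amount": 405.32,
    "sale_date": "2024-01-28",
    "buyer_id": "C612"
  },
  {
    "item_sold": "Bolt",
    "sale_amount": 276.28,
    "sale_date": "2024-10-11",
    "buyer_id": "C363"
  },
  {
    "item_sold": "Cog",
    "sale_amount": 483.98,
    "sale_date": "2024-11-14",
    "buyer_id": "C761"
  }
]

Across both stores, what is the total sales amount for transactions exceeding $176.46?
3163.72

Schema mapping: "revenue" (store_west) = "sale_amount" (store_east) = sale amount

Sum of sales > $176.46 in store_west: 981.15
Sum of sales > $176.46 in store_east: 2182.57

Total: 981.15 + 2182.57 = 3163.72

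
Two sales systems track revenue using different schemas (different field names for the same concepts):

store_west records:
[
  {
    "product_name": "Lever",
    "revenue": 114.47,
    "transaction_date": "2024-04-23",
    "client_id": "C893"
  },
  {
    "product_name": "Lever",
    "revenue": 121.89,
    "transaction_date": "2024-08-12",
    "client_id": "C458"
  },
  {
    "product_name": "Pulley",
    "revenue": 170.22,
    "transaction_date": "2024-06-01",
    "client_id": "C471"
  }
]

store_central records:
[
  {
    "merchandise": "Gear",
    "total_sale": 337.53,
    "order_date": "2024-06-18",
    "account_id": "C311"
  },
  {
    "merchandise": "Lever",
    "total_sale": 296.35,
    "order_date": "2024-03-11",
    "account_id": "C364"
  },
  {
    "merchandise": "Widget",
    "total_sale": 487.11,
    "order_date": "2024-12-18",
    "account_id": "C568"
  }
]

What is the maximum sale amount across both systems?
487.11

Reconcile: "revenue" (store_west) = "total_sale" (store_central) = sale amount

Maximum in store_west: 170.22
Maximum in store_central: 487.11

Overall maximum: max(170.22, 487.11) = 487.11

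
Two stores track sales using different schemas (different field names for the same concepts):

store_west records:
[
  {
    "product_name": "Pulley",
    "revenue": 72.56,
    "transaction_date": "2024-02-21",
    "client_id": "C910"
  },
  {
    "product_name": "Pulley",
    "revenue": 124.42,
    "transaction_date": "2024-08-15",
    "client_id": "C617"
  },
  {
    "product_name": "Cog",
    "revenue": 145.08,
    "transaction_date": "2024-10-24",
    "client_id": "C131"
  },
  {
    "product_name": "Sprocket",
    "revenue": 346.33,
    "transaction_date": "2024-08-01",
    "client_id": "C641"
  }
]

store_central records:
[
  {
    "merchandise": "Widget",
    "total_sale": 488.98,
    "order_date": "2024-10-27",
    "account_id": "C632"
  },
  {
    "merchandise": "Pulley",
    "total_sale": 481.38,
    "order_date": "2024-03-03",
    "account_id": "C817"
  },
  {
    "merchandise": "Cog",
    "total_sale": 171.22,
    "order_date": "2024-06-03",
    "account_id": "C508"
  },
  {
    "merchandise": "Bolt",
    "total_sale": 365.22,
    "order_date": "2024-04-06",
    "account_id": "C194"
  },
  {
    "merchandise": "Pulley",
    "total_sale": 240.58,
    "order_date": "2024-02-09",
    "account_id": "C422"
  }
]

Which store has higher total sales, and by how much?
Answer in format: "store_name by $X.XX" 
store_central by $1058.99

Schema mapping: "revenue" (store_west) = "total_sale" (store_central) = sale amount

Total for store_west: 688.39
Total for store_central: 1747.38

Difference: |688.39 - 1747.38| = 1058.99
store_central has higher sales by $1058.99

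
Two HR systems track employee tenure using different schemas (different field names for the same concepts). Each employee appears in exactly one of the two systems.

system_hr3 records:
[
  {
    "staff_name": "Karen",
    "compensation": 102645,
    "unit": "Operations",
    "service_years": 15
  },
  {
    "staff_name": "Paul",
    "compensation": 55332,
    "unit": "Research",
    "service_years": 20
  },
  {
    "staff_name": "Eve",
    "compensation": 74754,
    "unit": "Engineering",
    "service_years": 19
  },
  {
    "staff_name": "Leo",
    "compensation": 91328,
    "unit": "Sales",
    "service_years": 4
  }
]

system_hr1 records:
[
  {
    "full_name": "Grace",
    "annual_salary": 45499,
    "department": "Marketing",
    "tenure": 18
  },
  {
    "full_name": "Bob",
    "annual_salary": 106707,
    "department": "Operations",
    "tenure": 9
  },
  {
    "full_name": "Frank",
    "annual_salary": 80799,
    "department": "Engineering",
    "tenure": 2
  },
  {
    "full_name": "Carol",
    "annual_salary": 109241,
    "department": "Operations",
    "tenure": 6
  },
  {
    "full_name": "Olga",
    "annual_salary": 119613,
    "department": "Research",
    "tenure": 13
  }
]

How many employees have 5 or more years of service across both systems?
7

Reconcile schemas: "service_years" (system_hr3) = "tenure" (system_hr1) = years of service

From system_hr3: 3 employees with >= 5 years
From system_hr1: 4 employees with >= 5 years

Total: 3 + 4 = 7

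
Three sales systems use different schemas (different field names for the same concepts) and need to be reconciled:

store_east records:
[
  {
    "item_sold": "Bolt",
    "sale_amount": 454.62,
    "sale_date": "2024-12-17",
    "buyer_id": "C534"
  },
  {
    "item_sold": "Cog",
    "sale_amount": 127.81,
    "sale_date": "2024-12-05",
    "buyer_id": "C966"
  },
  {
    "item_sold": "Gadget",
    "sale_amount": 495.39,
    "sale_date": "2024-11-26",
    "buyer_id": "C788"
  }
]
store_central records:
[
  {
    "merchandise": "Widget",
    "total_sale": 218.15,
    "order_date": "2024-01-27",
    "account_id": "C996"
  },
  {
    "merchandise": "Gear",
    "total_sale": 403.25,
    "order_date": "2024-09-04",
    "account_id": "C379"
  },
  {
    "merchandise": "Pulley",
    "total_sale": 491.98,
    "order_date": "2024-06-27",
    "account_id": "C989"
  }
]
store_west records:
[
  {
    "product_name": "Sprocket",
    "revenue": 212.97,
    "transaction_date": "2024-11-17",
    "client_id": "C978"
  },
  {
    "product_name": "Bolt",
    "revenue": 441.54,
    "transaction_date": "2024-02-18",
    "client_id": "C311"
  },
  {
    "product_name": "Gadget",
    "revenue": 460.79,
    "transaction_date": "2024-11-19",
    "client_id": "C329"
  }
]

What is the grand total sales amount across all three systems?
3306.5

Schema reconciliation - all amount fields map to sale amount:

store_east (sale_amount): 1077.82
store_central (total_sale): 1113.38
store_west (revenue): 1115.3

Grand total: 3306.5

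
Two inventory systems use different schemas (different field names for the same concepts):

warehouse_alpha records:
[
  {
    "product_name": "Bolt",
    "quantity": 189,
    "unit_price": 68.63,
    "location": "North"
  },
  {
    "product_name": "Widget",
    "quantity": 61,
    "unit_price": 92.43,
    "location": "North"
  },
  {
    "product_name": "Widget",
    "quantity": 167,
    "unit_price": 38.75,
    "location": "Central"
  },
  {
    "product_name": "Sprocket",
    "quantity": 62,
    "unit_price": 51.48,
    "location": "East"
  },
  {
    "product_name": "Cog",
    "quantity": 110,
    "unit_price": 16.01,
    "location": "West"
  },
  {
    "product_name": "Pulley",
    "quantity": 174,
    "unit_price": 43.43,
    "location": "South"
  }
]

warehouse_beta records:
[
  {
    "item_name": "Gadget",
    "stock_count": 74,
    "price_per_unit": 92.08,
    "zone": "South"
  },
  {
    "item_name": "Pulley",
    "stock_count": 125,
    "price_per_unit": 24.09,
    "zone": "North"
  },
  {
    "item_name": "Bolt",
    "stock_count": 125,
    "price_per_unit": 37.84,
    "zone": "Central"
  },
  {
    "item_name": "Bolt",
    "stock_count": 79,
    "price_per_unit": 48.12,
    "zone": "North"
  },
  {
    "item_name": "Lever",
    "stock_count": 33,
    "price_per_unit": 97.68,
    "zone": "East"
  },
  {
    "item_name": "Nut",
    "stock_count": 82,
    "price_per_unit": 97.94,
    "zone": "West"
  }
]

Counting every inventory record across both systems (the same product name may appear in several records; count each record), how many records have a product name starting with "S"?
1

Schema mapping: "product_name" (warehouse_alpha) = "item_name" (warehouse_beta) = product name

Records with product name starting with "S" in warehouse_alpha: 1
Records with product name starting with "S" in warehouse_beta: 0

Total: 1 + 0 = 1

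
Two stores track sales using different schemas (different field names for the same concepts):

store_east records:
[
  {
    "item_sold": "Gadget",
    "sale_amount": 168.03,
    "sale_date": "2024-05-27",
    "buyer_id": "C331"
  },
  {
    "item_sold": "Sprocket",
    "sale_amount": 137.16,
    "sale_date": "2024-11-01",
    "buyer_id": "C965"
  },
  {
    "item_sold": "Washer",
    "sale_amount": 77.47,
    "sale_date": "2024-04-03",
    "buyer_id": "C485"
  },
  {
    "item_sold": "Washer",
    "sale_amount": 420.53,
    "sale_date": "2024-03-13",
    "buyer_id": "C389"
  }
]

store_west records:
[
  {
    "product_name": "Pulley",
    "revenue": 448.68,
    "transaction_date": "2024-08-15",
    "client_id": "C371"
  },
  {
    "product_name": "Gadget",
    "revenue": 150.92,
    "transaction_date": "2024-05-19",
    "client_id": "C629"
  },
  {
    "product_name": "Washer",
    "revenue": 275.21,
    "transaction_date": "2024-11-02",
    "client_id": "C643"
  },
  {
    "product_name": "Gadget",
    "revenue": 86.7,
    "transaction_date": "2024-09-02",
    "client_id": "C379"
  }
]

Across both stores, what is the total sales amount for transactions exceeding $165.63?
1312.45

Schema mapping: "sale_amount" (store_east) = "revenue" (store_west) = sale amount

Sum of sales > $165.63 in store_east: 588.56
Sum of sales > $165.63 in store_west: 723.89

Total: 588.56 + 723.89 = 1312.45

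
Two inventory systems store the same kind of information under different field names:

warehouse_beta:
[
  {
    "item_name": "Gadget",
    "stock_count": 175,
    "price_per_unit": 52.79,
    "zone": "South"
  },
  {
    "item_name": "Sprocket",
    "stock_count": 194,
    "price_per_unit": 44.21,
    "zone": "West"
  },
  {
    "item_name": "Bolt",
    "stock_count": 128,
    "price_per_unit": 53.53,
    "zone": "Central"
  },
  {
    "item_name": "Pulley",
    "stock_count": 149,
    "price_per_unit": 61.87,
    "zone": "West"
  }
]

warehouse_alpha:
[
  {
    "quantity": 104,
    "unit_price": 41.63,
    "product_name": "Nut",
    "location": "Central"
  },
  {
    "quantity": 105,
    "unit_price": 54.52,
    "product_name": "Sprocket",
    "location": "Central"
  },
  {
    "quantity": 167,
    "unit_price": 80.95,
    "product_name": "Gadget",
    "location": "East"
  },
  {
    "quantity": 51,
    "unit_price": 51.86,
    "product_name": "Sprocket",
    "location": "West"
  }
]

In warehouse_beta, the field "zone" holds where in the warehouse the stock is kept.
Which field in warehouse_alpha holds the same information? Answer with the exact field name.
location

In warehouse_beta, "zone" holds where in the warehouse the stock is kept.
The fields in warehouse_alpha are: "quantity", "unit_price", "product_name", "location".
"location" is the match: the name refers to the same concept and its values are area labels (e.g. 'Central', 'East').
The other fields ("quantity", "unit_price", "product_name") hold different kinds of data.

So "zone" in warehouse_beta corresponds to "location" in warehouse_alpha.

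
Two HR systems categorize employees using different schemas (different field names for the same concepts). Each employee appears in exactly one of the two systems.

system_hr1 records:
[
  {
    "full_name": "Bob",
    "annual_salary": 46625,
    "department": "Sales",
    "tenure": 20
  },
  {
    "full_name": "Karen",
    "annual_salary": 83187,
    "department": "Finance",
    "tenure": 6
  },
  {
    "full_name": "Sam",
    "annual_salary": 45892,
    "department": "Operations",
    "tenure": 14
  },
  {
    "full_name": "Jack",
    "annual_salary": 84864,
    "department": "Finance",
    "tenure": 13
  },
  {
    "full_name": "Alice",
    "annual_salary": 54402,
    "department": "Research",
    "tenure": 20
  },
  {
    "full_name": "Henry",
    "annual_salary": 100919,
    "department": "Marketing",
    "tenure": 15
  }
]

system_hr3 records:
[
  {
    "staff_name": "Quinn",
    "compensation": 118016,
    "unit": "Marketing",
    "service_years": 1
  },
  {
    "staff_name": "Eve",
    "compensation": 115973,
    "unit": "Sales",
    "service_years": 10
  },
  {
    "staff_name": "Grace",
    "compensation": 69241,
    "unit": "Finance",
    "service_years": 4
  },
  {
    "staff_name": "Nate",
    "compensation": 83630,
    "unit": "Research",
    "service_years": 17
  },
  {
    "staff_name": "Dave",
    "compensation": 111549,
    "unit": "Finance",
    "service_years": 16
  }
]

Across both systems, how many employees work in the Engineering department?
0

Schema mapping: "department" (system_hr1) = "unit" (system_hr3) = department

Engineering employees in system_hr1: 0
Engineering employees in system_hr3: 0

Total in Engineering: 0 + 0 = 0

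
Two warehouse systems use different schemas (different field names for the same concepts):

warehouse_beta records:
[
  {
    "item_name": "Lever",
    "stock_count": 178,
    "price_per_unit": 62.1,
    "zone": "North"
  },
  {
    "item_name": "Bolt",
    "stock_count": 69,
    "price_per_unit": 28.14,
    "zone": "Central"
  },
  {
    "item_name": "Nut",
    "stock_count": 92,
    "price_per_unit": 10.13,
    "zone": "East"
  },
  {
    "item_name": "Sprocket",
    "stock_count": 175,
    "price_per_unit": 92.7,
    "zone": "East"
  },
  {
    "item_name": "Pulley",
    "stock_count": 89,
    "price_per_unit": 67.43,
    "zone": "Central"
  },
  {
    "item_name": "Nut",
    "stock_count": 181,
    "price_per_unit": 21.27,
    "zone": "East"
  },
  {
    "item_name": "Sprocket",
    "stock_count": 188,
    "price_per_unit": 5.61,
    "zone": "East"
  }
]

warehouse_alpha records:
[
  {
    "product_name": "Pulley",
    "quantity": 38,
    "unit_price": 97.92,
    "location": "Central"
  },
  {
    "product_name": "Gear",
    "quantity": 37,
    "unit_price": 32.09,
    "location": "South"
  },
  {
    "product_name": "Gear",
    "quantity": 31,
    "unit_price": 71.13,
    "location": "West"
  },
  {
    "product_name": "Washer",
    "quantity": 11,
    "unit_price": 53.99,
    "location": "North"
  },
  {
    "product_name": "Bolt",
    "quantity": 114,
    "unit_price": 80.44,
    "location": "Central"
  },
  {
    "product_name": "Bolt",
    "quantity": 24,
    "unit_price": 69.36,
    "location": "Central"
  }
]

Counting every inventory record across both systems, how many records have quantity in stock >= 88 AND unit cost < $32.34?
3

Schema mappings:
- "stock_count" (warehouse_beta) = "quantity" (warehouse_alpha) = quantity
- "price_per_unit" (warehouse_beta) = "unit_price" (warehouse_alpha) = unit cost

Records meeting both conditions in warehouse_beta: 3
Records meeting both conditions in warehouse_alpha: 0

Total: 3 + 0 = 3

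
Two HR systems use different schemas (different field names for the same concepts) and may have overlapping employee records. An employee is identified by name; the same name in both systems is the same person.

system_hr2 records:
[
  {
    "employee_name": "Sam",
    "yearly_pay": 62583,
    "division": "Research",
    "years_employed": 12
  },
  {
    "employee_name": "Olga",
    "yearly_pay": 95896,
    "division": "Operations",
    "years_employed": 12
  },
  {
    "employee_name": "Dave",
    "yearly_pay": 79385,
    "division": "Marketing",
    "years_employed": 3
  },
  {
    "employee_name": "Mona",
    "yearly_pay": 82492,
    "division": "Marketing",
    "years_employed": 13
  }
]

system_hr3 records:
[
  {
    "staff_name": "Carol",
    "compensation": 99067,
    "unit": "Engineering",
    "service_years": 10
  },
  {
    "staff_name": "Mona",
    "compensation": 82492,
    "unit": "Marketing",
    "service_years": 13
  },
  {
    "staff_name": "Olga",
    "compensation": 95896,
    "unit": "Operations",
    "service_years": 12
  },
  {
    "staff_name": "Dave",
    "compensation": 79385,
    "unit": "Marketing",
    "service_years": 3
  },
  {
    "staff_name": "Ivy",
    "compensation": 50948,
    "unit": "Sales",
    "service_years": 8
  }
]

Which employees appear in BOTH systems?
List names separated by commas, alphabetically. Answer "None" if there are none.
Dave, Mona, Olga

Schema mapping: "employee_name" (system_hr2) = "staff_name" (system_hr3) = employee name

Names in system_hr2: ['Dave', 'Mona', 'Olga', 'Sam']
Names in system_hr3: ['Carol', 'Dave', 'Ivy', 'Mona', 'Olga']

Intersection: ['Dave', 'Mona', 'Olga']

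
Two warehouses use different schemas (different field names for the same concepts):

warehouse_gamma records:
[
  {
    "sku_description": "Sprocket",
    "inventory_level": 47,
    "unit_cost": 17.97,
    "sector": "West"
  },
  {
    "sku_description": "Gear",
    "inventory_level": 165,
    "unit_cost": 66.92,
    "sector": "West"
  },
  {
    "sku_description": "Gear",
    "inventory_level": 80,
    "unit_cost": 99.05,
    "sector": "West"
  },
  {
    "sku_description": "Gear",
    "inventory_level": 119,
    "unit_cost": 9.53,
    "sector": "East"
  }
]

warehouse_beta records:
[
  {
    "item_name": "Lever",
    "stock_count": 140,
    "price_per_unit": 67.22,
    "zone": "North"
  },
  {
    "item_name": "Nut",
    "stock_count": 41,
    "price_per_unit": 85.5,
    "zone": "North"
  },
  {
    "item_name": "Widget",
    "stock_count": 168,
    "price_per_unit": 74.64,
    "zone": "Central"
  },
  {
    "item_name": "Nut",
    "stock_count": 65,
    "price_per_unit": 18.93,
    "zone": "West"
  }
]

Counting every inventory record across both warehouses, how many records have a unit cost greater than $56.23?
5

Schema mapping: "unit_cost" (warehouse_gamma) = "price_per_unit" (warehouse_beta) = unit cost

Records > $56.23 in warehouse_gamma: 2
Records > $56.23 in warehouse_beta: 3

Total count: 2 + 3 = 5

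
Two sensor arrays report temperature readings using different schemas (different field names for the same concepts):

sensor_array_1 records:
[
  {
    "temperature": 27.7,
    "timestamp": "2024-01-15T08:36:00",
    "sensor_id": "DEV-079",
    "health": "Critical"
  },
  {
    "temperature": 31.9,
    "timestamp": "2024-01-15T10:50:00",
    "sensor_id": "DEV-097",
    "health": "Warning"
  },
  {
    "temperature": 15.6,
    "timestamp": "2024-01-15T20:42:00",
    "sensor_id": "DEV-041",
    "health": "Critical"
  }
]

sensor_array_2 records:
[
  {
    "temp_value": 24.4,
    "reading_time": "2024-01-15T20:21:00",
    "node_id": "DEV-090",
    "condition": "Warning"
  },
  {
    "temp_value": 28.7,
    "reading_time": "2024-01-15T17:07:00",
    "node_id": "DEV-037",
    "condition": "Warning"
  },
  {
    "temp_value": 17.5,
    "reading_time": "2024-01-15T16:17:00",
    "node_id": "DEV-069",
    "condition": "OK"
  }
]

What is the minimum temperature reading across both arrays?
15.6

Schema mapping: "temperature" (sensor_array_1) = "temp_value" (sensor_array_2) = temperature reading

Minimum in sensor_array_1: 15.6
Minimum in sensor_array_2: 17.5

Overall minimum: min(15.6, 17.5) = 15.6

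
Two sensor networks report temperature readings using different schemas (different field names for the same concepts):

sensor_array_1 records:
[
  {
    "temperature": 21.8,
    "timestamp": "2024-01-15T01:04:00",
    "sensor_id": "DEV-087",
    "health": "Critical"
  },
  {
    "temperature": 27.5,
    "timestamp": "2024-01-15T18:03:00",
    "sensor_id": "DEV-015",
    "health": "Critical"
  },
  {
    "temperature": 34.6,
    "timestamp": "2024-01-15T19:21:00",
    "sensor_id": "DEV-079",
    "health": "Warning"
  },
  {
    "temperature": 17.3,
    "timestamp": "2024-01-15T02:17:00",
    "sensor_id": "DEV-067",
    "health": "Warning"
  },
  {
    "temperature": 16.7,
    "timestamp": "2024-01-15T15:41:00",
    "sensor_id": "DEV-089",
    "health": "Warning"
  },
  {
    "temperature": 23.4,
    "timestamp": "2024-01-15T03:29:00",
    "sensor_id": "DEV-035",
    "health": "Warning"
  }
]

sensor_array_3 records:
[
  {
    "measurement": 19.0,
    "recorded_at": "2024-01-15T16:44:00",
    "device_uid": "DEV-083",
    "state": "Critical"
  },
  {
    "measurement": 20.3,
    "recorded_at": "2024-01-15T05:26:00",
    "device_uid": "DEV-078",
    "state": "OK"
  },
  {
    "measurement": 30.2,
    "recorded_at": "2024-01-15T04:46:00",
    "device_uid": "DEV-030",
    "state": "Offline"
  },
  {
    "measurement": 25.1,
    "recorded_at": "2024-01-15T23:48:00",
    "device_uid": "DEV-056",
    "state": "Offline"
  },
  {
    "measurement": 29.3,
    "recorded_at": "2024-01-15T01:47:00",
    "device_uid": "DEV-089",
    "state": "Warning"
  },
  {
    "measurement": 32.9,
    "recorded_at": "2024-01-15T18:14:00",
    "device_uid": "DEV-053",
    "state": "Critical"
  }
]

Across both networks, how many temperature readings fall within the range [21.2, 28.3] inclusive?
4

Schema mapping: "temperature" (sensor_array_1) = "measurement" (sensor_array_3) = temperature

Readings in [21.2, 28.3] from sensor_array_1: 3
Readings in [21.2, 28.3] from sensor_array_3: 1

Total count: 3 + 1 = 4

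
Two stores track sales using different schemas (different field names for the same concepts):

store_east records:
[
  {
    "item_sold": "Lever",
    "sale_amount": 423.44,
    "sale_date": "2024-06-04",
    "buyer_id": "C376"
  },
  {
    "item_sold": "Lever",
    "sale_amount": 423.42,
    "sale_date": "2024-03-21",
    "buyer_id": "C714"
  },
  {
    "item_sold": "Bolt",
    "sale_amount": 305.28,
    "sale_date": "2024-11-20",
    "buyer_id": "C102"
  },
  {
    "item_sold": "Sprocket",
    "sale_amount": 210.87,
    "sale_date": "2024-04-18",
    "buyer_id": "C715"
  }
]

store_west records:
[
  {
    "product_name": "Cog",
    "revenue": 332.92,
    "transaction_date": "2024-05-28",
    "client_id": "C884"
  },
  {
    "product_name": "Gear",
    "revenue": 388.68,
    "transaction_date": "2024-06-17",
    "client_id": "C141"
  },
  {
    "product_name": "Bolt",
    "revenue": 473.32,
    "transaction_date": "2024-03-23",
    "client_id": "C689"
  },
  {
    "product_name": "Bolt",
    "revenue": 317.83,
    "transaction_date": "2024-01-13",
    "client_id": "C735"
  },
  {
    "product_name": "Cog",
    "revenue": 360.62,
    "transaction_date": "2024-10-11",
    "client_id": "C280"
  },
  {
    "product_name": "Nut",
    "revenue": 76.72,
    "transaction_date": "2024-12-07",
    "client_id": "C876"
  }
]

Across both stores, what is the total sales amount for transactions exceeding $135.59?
3236.38

Schema mapping: "sale_amount" (store_east) = "revenue" (store_west) = sale amount

Sum of sales > $135.59 in store_east: 1363.01
Sum of sales > $135.59 in store_west: 1873.37

Total: 1363.01 + 1873.37 = 3236.38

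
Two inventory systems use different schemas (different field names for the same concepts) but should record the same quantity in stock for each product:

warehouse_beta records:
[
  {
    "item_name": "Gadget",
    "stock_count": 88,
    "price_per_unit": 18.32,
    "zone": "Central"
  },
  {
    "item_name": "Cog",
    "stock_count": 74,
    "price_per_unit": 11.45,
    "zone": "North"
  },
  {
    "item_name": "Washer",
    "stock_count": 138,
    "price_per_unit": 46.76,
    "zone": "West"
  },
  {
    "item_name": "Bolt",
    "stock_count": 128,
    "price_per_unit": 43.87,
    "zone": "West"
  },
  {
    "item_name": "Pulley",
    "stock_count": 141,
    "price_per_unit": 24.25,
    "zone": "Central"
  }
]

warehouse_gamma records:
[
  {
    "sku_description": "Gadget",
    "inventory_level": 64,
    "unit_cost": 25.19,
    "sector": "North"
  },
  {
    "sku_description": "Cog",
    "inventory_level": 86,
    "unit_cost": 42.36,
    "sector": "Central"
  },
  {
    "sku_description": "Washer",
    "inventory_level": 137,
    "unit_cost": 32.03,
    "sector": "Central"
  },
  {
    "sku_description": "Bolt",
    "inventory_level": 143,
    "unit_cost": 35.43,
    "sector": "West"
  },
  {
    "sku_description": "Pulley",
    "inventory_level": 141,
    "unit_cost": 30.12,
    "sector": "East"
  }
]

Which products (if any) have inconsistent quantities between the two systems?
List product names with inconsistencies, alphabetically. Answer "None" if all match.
Bolt, Cog, Gadget, Washer

Schema mappings:
- "item_name" (warehouse_beta) = "sku_description" (warehouse_gamma) = product name
- "stock_count" (warehouse_beta) = "inventory_level" (warehouse_gamma) = quantity

Comparison:
  Gadget: 88 vs 64 - MISMATCH
  Cog: 74 vs 86 - MISMATCH
  Washer: 138 vs 137 - MISMATCH
  Bolt: 128 vs 143 - MISMATCH
  Pulley: 141 vs 141 - MATCH

Products with inconsistencies: Bolt, Cog, Gadget, Washer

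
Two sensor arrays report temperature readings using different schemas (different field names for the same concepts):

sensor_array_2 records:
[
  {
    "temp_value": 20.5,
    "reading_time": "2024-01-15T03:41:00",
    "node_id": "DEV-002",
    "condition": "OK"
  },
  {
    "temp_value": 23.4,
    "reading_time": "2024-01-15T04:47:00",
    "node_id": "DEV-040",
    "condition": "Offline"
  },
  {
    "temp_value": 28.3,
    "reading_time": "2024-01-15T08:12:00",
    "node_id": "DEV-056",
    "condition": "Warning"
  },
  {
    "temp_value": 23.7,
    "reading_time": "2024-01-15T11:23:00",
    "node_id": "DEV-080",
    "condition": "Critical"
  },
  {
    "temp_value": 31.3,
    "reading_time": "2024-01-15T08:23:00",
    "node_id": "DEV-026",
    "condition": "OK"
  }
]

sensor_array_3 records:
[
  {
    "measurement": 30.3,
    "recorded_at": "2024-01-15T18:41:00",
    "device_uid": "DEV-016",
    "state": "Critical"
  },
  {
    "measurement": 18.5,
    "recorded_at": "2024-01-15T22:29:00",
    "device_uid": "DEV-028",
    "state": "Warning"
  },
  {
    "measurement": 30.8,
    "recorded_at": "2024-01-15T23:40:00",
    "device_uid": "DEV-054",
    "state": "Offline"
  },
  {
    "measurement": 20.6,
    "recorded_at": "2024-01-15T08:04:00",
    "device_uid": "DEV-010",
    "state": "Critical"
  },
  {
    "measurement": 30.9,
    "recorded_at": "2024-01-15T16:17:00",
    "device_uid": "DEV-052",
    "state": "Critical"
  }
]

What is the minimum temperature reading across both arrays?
18.5

Schema mapping: "temp_value" (sensor_array_2) = "measurement" (sensor_array_3) = temperature reading

Minimum in sensor_array_2: 20.5
Minimum in sensor_array_3: 18.5

Overall minimum: min(20.5, 18.5) = 18.5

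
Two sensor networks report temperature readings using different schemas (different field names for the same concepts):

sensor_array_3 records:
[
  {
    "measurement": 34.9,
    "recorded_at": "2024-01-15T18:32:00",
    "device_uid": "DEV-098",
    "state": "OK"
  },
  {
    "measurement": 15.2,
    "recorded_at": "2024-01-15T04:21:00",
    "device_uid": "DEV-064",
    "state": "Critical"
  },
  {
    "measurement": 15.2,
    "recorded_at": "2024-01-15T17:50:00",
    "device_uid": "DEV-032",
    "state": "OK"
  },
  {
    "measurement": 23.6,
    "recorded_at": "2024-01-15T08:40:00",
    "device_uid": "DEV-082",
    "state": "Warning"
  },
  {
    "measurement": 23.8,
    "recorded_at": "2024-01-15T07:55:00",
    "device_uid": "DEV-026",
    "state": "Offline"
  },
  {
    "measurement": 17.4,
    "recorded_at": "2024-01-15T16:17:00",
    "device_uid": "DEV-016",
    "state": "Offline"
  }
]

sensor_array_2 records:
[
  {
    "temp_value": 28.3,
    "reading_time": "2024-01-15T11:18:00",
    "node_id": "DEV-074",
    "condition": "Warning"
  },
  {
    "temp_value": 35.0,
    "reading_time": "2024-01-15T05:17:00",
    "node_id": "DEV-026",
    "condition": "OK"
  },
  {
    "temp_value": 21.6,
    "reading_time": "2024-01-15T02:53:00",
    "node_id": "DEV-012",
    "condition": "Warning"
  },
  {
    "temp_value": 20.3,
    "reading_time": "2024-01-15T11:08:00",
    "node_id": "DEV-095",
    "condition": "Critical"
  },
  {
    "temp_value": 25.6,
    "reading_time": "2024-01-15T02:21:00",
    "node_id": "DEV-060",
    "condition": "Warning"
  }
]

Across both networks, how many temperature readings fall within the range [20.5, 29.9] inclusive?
5

Schema mapping: "measurement" (sensor_array_3) = "temp_value" (sensor_array_2) = temperature

Readings in [20.5, 29.9] from sensor_array_3: 2
Readings in [20.5, 29.9] from sensor_array_2: 3

Total count: 2 + 3 = 5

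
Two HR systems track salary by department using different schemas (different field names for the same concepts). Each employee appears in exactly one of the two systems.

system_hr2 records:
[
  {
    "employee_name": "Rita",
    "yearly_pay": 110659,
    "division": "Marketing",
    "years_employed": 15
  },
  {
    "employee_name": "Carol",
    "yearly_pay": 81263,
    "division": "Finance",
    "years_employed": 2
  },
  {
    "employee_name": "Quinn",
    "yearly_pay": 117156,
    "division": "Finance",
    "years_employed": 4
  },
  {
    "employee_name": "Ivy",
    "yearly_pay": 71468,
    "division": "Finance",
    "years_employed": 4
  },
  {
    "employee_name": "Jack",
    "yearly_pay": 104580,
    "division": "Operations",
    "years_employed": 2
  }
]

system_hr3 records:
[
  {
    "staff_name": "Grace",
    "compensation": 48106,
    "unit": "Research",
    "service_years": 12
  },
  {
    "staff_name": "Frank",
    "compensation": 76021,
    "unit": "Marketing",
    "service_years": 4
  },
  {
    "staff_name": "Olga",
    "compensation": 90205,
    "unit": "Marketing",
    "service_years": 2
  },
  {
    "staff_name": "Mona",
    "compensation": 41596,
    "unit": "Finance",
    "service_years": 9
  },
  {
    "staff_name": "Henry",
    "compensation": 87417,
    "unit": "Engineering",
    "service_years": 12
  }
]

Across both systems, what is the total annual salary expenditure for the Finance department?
311483

Schema mappings:
- "division" (system_hr2) = "unit" (system_hr3) = department
- "yearly_pay" (system_hr2) = "compensation" (system_hr3) = salary

Finance salaries from system_hr2: 269887
Finance salaries from system_hr3: 41596

Total: 269887 + 41596 = 311483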